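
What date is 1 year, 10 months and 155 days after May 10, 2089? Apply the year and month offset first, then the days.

August 12, 2091

Advancing 1 year, 10 months and 155 days from May 10, 2089: first the month/year part, then the days.
+1 year → 2090; month 5 + 10 = 15, which is month 3 of year 2091 → March 2091.
Day 10 is valid in March, giving March 10, 2091.
Now add 155 days from March 10, 2091.
March has 31 days, so 31 − 10 = 21 days remain after March 10, 2091; 155 − 21 = 134 left.
April 2091 has 30 days: 134 − 30 = 104 left.
May 2091 has 31 days: 104 − 31 = 73 left.
June 2091 has 30 days: 73 − 30 = 43 left.
July 2091 has 31 days: 43 − 31 = 12 left.
12 days into August 2091 → August 12, 2091.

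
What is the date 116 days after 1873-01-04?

April 30, 1873

Advancing 116 days from January 4, 1873.
January has 31 days, so 31 − 4 = 27 days remain after January 4, 1873; 116 − 27 = 89 left.
February 1873 has 28 days (1873 is not a leap year): 89 − 28 = 61 left.
March 1873 has 31 days: 61 − 31 = 30 left.
30 days into April 1873 → April 30, 1873.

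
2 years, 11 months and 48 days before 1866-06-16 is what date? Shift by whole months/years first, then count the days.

May 29, 1863

Subtracting 2 years, 11 months and 48 days from June 16, 1866: first the month/year part, then the days.
-2 years → 1864; month 6 − 11 = -5, which is month 7 of year 1863 → July 1863.
Day 16 is valid in July, giving July 16, 1863.
Now subtract 48 days from July 16, 1863.
Going back 16 days from July 16, 1863 reaches the end of the previous month; 48 − 16 = 32 left.
June 1863 has 30 days: 32 − 30 = 2 left.
May 1863 has 31 days; 31 − 2 = 29 → May 29, 1863.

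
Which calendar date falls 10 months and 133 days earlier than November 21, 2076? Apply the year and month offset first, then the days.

September 10, 2075

Going back 10 months and 133 days from November 21, 2076: first the month/year part, then the days.
month 11 − 10 = 1 → January 2076.
Day 21 is valid in January, giving January 21, 2076.
Now subtract 133 days from January 21, 2076.
Going back 21 days from January 21, 2076 reaches the end of the previous month; 133 − 21 = 112 left.
December 2075 has 31 days: 112 − 31 = 81 left.
November 2075 has 30 days: 81 − 30 = 51 left.
October 2075 has 31 days: 51 − 31 = 20 left.
September 2075 has 30 days; 30 − 20 = 10 → September 10, 2075.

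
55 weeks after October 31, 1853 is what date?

November 20, 1854

Adding 55 weeks = 385 days from October 31, 1853.
October has 31 days, so 31 − 31 = 0 days remain after October 31, 1853; 385 − 0 = 385 left.
November 1853 has 30 days: 385 − 30 = 355 left.
December 1853 has 31 days: 355 − 31 = 324 left.
January 1854 has 31 days: 324 − 31 = 293 left.
February 1854 has 28 days (1854 is not a leap year): 293 − 28 = 265 left.
March 1854 has 31 days: 265 − 31 = 234 left.
April 1854 has 30 days: 234 − 30 = 204 left.
May 1854 has 31 days: 204 − 31 = 173 left.
June 1854 has 30 days: 173 − 30 = 143 left.
July 1854 has 31 days: 143 − 31 = 112 left.
August 1854 has 31 days: 112 − 31 = 81 left.
September 1854 has 30 days: 81 − 30 = 51 left.
October 1854 has 31 days: 51 − 31 = 20 left.
20 days into November 1854 → November 20, 1854.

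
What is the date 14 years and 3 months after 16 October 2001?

Advancing 14 years and 3 months from October 16, 2001.
+14 years → 2015; month 10 + 3 = 13, which is month 1 of year 2016 → January 2016.
Day 16 is valid in January, giving January 16, 2016.

January 16, 2016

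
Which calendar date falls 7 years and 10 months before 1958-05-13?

July 13, 1950

Counting back 7 years and 10 months from May 13, 1958.
-7 years → 1951; month 5 − 10 = -5, which is month 7 of year 1950 → July 1950.
Day 13 is valid in July, giving July 13, 1950.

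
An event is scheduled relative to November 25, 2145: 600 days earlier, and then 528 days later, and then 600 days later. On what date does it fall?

May 7, 2147

Counting back 600 days from November 25, 2145:
Going back 25 days from November 25, 2145 reaches the end of the previous month; 600 − 25 = 575 left.
October 2145 has 31 days: 575 − 31 = 544 left.
September 2145 has 30 days: 544 − 30 = 514 left.
August 2145 has 31 days: 514 − 31 = 483 left.
July 2145 has 31 days: 483 − 31 = 452 left.
June 2145 has 30 days: 452 − 30 = 422 left.
May 2145 has 31 days: 422 − 31 = 391 left.
April 2145 has 30 days: 391 − 30 = 361 left.
March 2145 has 31 days: 361 − 31 = 330 left.
February 2145 has 28 days (2145 is not a leap year): 330 − 28 = 302 left.
January 2145 has 31 days: 302 − 31 = 271 left.
December 2144 has 31 days: 271 − 31 = 240 left.
November 2144 has 30 days: 240 − 30 = 210 left.
October 2144 has 31 days: 210 − 31 = 179 left.
September 2144 has 30 days: 179 − 30 = 149 left.
August 2144 has 31 days: 149 − 31 = 118 left.
July 2144 has 31 days: 118 − 31 = 87 left.
June 2144 has 30 days: 87 − 30 = 57 left.
May 2144 has 31 days: 57 − 31 = 26 left.
April 2144 has 30 days; 30 − 26 = 4 → April 4, 2144.
Advancing 528 days from April 4, 2144:
April has 30 days, so 30 − 4 = 26 days remain after April 4, 2144; 528 − 26 = 502 left.
May 2144 has 31 days: 502 − 31 = 471 left.
June 2144 has 30 days: 471 − 30 = 441 left.
July 2144 has 31 days: 441 − 31 = 410 left.
August 2144 has 31 days: 410 − 31 = 379 left.
September 2144 has 30 days: 379 − 30 = 349 left.
October 2144 has 31 days: 349 − 31 = 318 left.
November 2144 has 30 days: 318 − 30 = 288 left.
December 2144 has 31 days: 288 − 31 = 257 left.
January 2145 has 31 days: 257 − 31 = 226 left.
February 2145 has 28 days (2145 is not a leap year): 226 − 28 = 198 left.
March 2145 has 31 days: 198 − 31 = 167 left.
April 2145 has 30 days: 167 − 30 = 137 left.
May 2145 has 31 days: 137 − 31 = 106 left.
June 2145 has 30 days: 106 − 30 = 76 left.
July 2145 has 31 days: 76 − 31 = 45 left.
August 2145 has 31 days: 45 − 31 = 14 left.
14 days into September 2145 → September 14, 2145.
Adding 600 days from September 14, 2145:
September has 30 days, so 30 − 14 = 16 days remain after September 14, 2145; 600 − 16 = 584 left.
October 2145 has 31 days: 584 − 31 = 553 left.
November 2145 has 30 days: 553 − 30 = 523 left.
December 2145 has 31 days: 523 − 31 = 492 left.
January 2146 has 31 days: 492 − 31 = 461 left.
February 2146 has 28 days (2146 is not a leap year): 461 − 28 = 433 left.
March 2146 has 31 days: 433 − 31 = 402 left.
April 2146 has 30 days: 402 − 30 = 372 left.
May 2146 has 31 days: 372 − 31 = 341 left.
June 2146 has 30 days: 341 − 30 = 311 left.
July 2146 has 31 days: 311 − 31 = 280 left.
August 2146 has 31 days: 280 − 31 = 249 left.
September 2146 has 30 days: 249 − 30 = 219 left.
October 2146 has 31 days: 219 − 31 = 188 left.
November 2146 has 30 days: 188 − 30 = 158 left.
December 2146 has 31 days: 158 − 31 = 127 left.
January 2147 has 31 days: 127 − 31 = 96 left.
February 2147 has 28 days (2147 is not a leap year): 96 − 28 = 68 left.
March 2147 has 31 days: 68 − 31 = 37 left.
April 2147 has 30 days: 37 − 30 = 7 left.
7 days into May 2147 → May 7, 2147.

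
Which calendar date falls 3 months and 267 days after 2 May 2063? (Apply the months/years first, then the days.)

Advancing 3 months and 267 days from May 2, 2063: first the month/year part, then the days.
month 5 + 3 = 8 → August 2063.
Day 2 is valid in August, giving August 2, 2063.
Now add 267 days from August 2, 2063.
August has 31 days, so 31 − 2 = 29 days remain after August 2, 2063; 267 − 29 = 238 left.
September 2063 has 30 days: 238 − 30 = 208 left.
October 2063 has 31 days: 208 − 31 = 177 left.
November 2063 has 30 days: 177 − 30 = 147 left.
December 2063 has 31 days: 147 − 31 = 116 left.
January 2064 has 31 days: 116 − 31 = 85 left.
February 2064 has 29 days (2064 is a leap year): 85 − 29 = 56 left.
March 2064 has 31 days: 56 − 31 = 25 left.
25 days into April 2064 → April 25, 2064.

April 25, 2064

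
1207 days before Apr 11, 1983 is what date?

December 21, 1979

Subtracting 1207 days from April 11, 1983.
Going back 11 days from April 11, 1983 reaches the end of the previous month; 1207 − 11 = 1196 left.
March 1983 has 31 days: 1196 − 31 = 1165 left.
February 1983 has 28 days (1983 is not a leap year): 1165 − 28 = 1137 left.
January 1983 has 31 days: 1137 − 31 = 1106 left.
December 1982 has 31 days: 1106 − 31 = 1075 left.
November 1982 has 30 days: 1075 − 30 = 1045 left.
October 1982 has 31 days: 1045 − 31 = 1014 left.
September 1982 has 30 days: 1014 − 30 = 984 left.
August 1982 has 31 days: 984 − 31 = 953 left.
July 1982 has 31 days: 953 − 31 = 922 left.
June 1982 has 30 days: 922 − 30 = 892 left.
May 1982 has 31 days: 892 − 31 = 861 left.
April 1982 has 30 days: 861 − 30 = 831 left.
March 1982 has 31 days: 831 − 31 = 800 left.
February 1982 has 28 days (1982 is not a leap year): 800 − 28 = 772 left.
January 1982 has 31 days: 772 − 31 = 741 left.
December 1981 has 31 days: 741 − 31 = 710 left.
November 1981 has 30 days: 710 − 30 = 680 left.
October 1981 has 31 days: 680 − 31 = 649 left.
September 1981 has 30 days: 649 − 30 = 619 left.
August 1981 has 31 days: 619 − 31 = 588 left.
July 1981 has 31 days: 588 − 31 = 557 left.
June 1981 has 30 days: 557 − 30 = 527 left.
May 1981 has 31 days: 527 − 31 = 496 left.
April 1981 has 30 days: 496 − 30 = 466 left.
March 1981 has 31 days: 466 − 31 = 435 left.
February 1981 has 28 days (1981 is not a leap year): 435 − 28 = 407 left.
January 1981 has 31 days: 407 − 31 = 376 left.
December 1980 has 31 days: 376 − 31 = 345 left.
November 1980 has 30 days: 345 − 30 = 315 left.
October 1980 has 31 days: 315 − 31 = 284 left.
September 1980 has 30 days: 284 − 30 = 254 left.
August 1980 has 31 days: 254 − 31 = 223 left.
July 1980 has 31 days: 223 − 31 = 192 left.
June 1980 has 30 days: 192 − 30 = 162 left.
May 1980 has 31 days: 162 − 31 = 131 left.
April 1980 has 30 days: 131 − 30 = 101 left.
March 1980 has 31 days: 101 − 31 = 70 left.
February 1980 has 29 days (1980 is a leap year): 70 − 29 = 41 left.
January 1980 has 31 days: 41 − 31 = 10 left.
December 1979 has 31 days; 31 − 10 = 21 → December 21, 1979.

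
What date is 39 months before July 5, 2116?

April 5, 2113

Counting back 39 months from July 5, 2116.
month 7 − 39 = -32, which is month 4 of year 2113 → April 2113.
Day 5 is valid in April, giving April 5, 2113.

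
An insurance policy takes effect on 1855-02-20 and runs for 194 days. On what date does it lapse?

September 2, 1855

Advancing 194 days from February 20, 1855.
February has 28 days, so 28 − 20 = 8 days remain after February 20, 1855; 194 − 8 = 186 left.
March 1855 has 31 days: 186 − 31 = 155 left.
April 1855 has 30 days: 155 − 30 = 125 left.
May 1855 has 31 days: 125 − 31 = 94 left.
June 1855 has 30 days: 94 − 30 = 64 left.
July 1855 has 31 days: 64 − 31 = 33 left.
August 1855 has 31 days: 33 − 31 = 2 left.
2 days into September 1855 → September 2, 1855.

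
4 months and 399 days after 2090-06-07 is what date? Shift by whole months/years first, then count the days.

Adding 4 months and 399 days from June 7, 2090: first the month/year part, then the days.
month 6 + 4 = 10 → October 2090.
Day 7 is valid in October, giving October 7, 2090.
Now add 399 days from October 7, 2090.
October has 31 days, so 31 − 7 = 24 days remain after October 7, 2090; 399 − 24 = 375 left.
November 2090 has 30 days: 375 − 30 = 345 left.
December 2090 has 31 days: 345 − 31 = 314 left.
January 2091 has 31 days: 314 − 31 = 283 left.
February 2091 has 28 days (2091 is not a leap year): 283 − 28 = 255 left.
March 2091 has 31 days: 255 − 31 = 224 left.
April 2091 has 30 days: 224 − 30 = 194 left.
May 2091 has 31 days: 194 − 31 = 163 left.
June 2091 has 30 days: 163 − 30 = 133 left.
July 2091 has 31 days: 133 − 31 = 102 left.
August 2091 has 31 days: 102 − 31 = 71 left.
September 2091 has 30 days: 71 − 30 = 41 left.
October 2091 has 31 days: 41 − 31 = 10 left.
10 days into November 2091 → November 10, 2091.

November 10, 2091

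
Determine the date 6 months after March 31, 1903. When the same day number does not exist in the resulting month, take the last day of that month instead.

Adding 6 months from March 31, 1903.
month 3 + 6 = 9 → September 1903.
September 1903 has only 30 days and the start was day 31, so the date clamps to September 30, 1903.

September 30, 1903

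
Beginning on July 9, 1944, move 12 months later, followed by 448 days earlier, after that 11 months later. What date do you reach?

March 17, 1945

Counting forward 12 months from July 9, 1944:
month 7 + 12 = 19, which is month 7 of year 1945 → July 1945.
Day 9 is valid in July, giving July 9, 1945.
Going back 448 days from July 9, 1945:
Going back 9 days from July 9, 1945 reaches the end of the previous month; 448 − 9 = 439 left.
June 1945 has 30 days: 439 − 30 = 409 left.
May 1945 has 31 days: 409 − 31 = 378 left.
April 1945 has 30 days: 378 − 30 = 348 left.
March 1945 has 31 days: 348 − 31 = 317 left.
February 1945 has 28 days (1945 is not a leap year): 317 − 28 = 289 left.
January 1945 has 31 days: 289 − 31 = 258 left.
December 1944 has 31 days: 258 − 31 = 227 left.
November 1944 has 30 days: 227 − 30 = 197 left.
October 1944 has 31 days: 197 − 31 = 166 left.
September 1944 has 30 days: 166 − 30 = 136 left.
August 1944 has 31 days: 136 − 31 = 105 left.
July 1944 has 31 days: 105 − 31 = 74 left.
June 1944 has 30 days: 74 − 30 = 44 left.
May 1944 has 31 days: 44 − 31 = 13 left.
April 1944 has 30 days; 30 − 13 = 17 → April 17, 1944.
Adding 11 months from April 17, 1944:
month 4 + 11 = 15, which is month 3 of year 1945 → March 1945.
Day 17 is valid in March, giving March 17, 1945.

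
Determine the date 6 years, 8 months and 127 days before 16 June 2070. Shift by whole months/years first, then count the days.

June 11, 2063

Subtracting 6 years, 8 months and 127 days from June 16, 2070: first the month/year part, then the days.
-6 years → 2064; month 6 − 8 = -2, which is month 10 of year 2063 → October 2063.
Day 16 is valid in October, giving October 16, 2063.
Now subtract 127 days from October 16, 2063.
Going back 16 days from October 16, 2063 reaches the end of the previous month; 127 − 16 = 111 left.
September 2063 has 30 days: 111 − 30 = 81 left.
August 2063 has 31 days: 81 − 31 = 50 left.
July 2063 has 31 days: 50 − 31 = 19 left.
June 2063 has 30 days; 30 − 19 = 11 → June 11, 2063.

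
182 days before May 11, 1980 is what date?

November 11, 1979

Counting back 182 days from May 11, 1980.
Going back 11 days from May 11, 1980 reaches the end of the previous month; 182 − 11 = 171 left.
April 1980 has 30 days: 171 − 30 = 141 left.
March 1980 has 31 days: 141 − 31 = 110 left.
February 1980 has 29 days (1980 is a leap year): 110 − 29 = 81 left.
January 1980 has 31 days: 81 − 31 = 50 left.
December 1979 has 31 days: 50 − 31 = 19 left.
November 1979 has 30 days; 30 − 19 = 11 → November 11, 1979.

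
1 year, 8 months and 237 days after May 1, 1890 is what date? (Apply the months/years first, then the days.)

August 25, 1892

Advancing 1 year, 8 months and 237 days from May 1, 1890: first the month/year part, then the days.
+1 year → 1891; month 5 + 8 = 13, which is month 1 of year 1892 → January 1892.
Day 1 is valid in January, giving January 1, 1892.
Now add 237 days from January 1, 1892.
January has 31 days, so 31 − 1 = 30 days remain after January 1, 1892; 237 − 30 = 207 left.
February 1892 has 29 days (1892 is a leap year): 207 − 29 = 178 left.
March 1892 has 31 days: 178 − 31 = 147 left.
April 1892 has 30 days: 147 − 30 = 117 left.
May 1892 has 31 days: 117 − 31 = 86 left.
June 1892 has 30 days: 86 − 30 = 56 left.
July 1892 has 31 days: 56 − 31 = 25 left.
25 days into August 1892 → August 25, 1892.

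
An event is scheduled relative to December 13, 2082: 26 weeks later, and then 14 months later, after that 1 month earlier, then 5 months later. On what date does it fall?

December 13, 2084

Adding 26 weeks (= 182 days) from December 13, 2082:
December has 31 days, so 31 − 13 = 18 days remain after December 13, 2082; 182 − 18 = 164 left.
January 2083 has 31 days: 164 − 31 = 133 left.
February 2083 has 28 days (2083 is not a leap year): 133 − 28 = 105 left.
March 2083 has 31 days: 105 − 31 = 74 left.
April 2083 has 30 days: 74 − 30 = 44 left.
May 2083 has 31 days: 44 − 31 = 13 left.
13 days into June 2083 → June 13, 2083.
Advancing 14 months from June 13, 2083:
month 6 + 14 = 20, which is month 8 of year 2084 → August 2084.
Day 13 is valid in August, giving August 13, 2084.
Going back 1 month from August 13, 2084:
month 8 − 1 = 7 → July 2084.
Day 13 is valid in July, giving July 13, 2084.
Advancing 5 months from July 13, 2084:
month 7 + 5 = 12 → December 2084.
Day 13 is valid in December, giving December 13, 2084.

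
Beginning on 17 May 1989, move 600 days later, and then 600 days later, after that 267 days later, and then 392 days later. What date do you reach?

Advancing 600 days from May 17, 1989:
May has 31 days, so 31 − 17 = 14 days remain after May 17, 1989; 600 − 14 = 586 left.
June 1989 has 30 days: 586 − 30 = 556 left.
July 1989 has 31 days: 556 − 31 = 525 left.
August 1989 has 31 days: 525 − 31 = 494 left.
September 1989 has 30 days: 494 − 30 = 464 left.
October 1989 has 31 days: 464 − 31 = 433 left.
November 1989 has 30 days: 433 − 30 = 403 left.
December 1989 has 31 days: 403 − 31 = 372 left.
January 1990 has 31 days: 372 − 31 = 341 left.
February 1990 has 28 days (1990 is not a leap year): 341 − 28 = 313 left.
March 1990 has 31 days: 313 − 31 = 282 left.
April 1990 has 30 days: 282 − 30 = 252 left.
May 1990 has 31 days: 252 − 31 = 221 left.
June 1990 has 30 days: 221 − 30 = 191 left.
July 1990 has 31 days: 191 − 31 = 160 left.
August 1990 has 31 days: 160 − 31 = 129 left.
September 1990 has 30 days: 129 − 30 = 99 left.
October 1990 has 31 days: 99 − 31 = 68 left.
November 1990 has 30 days: 68 − 30 = 38 left.
December 1990 has 31 days: 38 − 31 = 7 left.
7 days into January 1991 → January 7, 1991.
Adding 600 days from January 7, 1991:
January has 31 days, so 31 − 7 = 24 days remain after January 7, 1991; 600 − 24 = 576 left.
February 1991 has 28 days (1991 is not a leap year): 576 − 28 = 548 left.
March 1991 has 31 days: 548 − 31 = 517 left.
April 1991 has 30 days: 517 − 30 = 487 left.
May 1991 has 31 days: 487 − 31 = 456 left.
June 1991 has 30 days: 456 − 30 = 426 left.
July 1991 has 31 days: 426 − 31 = 395 left.
August 1991 has 31 days: 395 − 31 = 364 left.
September 1991 has 30 days: 364 − 30 = 334 left.
October 1991 has 31 days: 334 − 31 = 303 left.
November 1991 has 30 days: 303 − 30 = 273 left.
December 1991 has 31 days: 273 − 31 = 242 left.
January 1992 has 31 days: 242 − 31 = 211 left.
February 1992 has 29 days (1992 is a leap year): 211 − 29 = 182 left.
March 1992 has 31 days: 182 − 31 = 151 left.
April 1992 has 30 days: 151 − 30 = 121 left.
May 1992 has 31 days: 121 − 31 = 90 left.
June 1992 has 30 days: 90 − 30 = 60 left.
July 1992 has 31 days: 60 − 31 = 29 left.
29 days into August 1992 → August 29, 1992.
Counting forward 267 days from August 29, 1992:
August has 31 days, so 31 − 29 = 2 days remain after August 29, 1992; 267 − 2 = 265 left.
September 1992 has 30 days: 265 − 30 = 235 left.
October 1992 has 31 days: 235 − 31 = 204 left.
November 1992 has 30 days: 204 − 30 = 174 left.
December 1992 has 31 days: 174 − 31 = 143 left.
January 1993 has 31 days: 143 − 31 = 112 left.
February 1993 has 28 days (1993 is not a leap year): 112 − 28 = 84 left.
March 1993 has 31 days: 84 − 31 = 53 left.
April 1993 has 30 days: 53 − 30 = 23 left.
23 days into May 1993 → May 23, 1993.
Advancing 392 days from May 23, 1993:
May has 31 days, so 31 − 23 = 8 days remain after May 23, 1993; 392 − 8 = 384 left.
June 1993 has 30 days: 384 − 30 = 354 left.
July 1993 has 31 days: 354 − 31 = 323 left.
August 1993 has 31 days: 323 − 31 = 292 left.
September 1993 has 30 days: 292 − 30 = 262 left.
October 1993 has 31 days: 262 − 31 = 231 left.
November 1993 has 30 days: 231 − 30 = 201 left.
December 1993 has 31 days: 201 − 31 = 170 left.
January 1994 has 31 days: 170 − 31 = 139 left.
February 1994 has 28 days (1994 is not a leap year): 139 − 28 = 111 left.
March 1994 has 31 days: 111 − 31 = 80 left.
April 1994 has 30 days: 80 − 30 = 50 left.
May 1994 has 31 days: 50 − 31 = 19 left.
19 days into June 1994 → June 19, 1994.

June 19, 1994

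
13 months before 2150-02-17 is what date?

Subtracting 13 months from February 17, 2150.
month 2 − 13 = -11, which is month 1 of year 2149 → January 2149.
Day 17 is valid in January, giving January 17, 2149.

January 17, 2149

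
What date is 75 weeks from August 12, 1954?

Counting forward 75 weeks = 525 days from August 12, 1954.
August has 31 days, so 31 − 12 = 19 days remain after August 12, 1954; 525 − 19 = 506 left.
September 1954 has 30 days: 506 − 30 = 476 left.
October 1954 has 31 days: 476 − 31 = 445 left.
November 1954 has 30 days: 445 − 30 = 415 left.
December 1954 has 31 days: 415 − 31 = 384 left.
January 1955 has 31 days: 384 − 31 = 353 left.
February 1955 has 28 days (1955 is not a leap year): 353 − 28 = 325 left.
March 1955 has 31 days: 325 − 31 = 294 left.
April 1955 has 30 days: 294 − 30 = 264 left.
May 1955 has 31 days: 264 − 31 = 233 left.
June 1955 has 30 days: 233 − 30 = 203 left.
July 1955 has 31 days: 203 − 31 = 172 left.
August 1955 has 31 days: 172 − 31 = 141 left.
September 1955 has 30 days: 141 − 30 = 111 left.
October 1955 has 31 days: 111 − 31 = 80 left.
November 1955 has 30 days: 80 − 30 = 50 left.
December 1955 has 31 days: 50 − 31 = 19 left.
19 days into January 1956 → January 19, 1956.

January 19, 1956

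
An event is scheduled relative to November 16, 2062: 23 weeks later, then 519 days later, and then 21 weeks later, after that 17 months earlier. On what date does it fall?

Adding 23 weeks (= 161 days) from November 16, 2062:
November has 30 days, so 30 − 16 = 14 days remain after November 16, 2062; 161 − 14 = 147 left.
December 2062 has 31 days: 147 − 31 = 116 left.
January 2063 has 31 days: 116 − 31 = 85 left.
February 2063 has 28 days (2063 is not a leap year): 85 − 28 = 57 left.
March 2063 has 31 days: 57 − 31 = 26 left.
26 days into April 2063 → April 26, 2063.
Adding 519 days from April 26, 2063:
April has 30 days, so 30 − 26 = 4 days remain after April 26, 2063; 519 − 4 = 515 left.
May 2063 has 31 days: 515 − 31 = 484 left.
June 2063 has 30 days: 484 − 30 = 454 left.
July 2063 has 31 days: 454 − 31 = 423 left.
August 2063 has 31 days: 423 − 31 = 392 left.
September 2063 has 30 days: 392 − 30 = 362 left.
October 2063 has 31 days: 362 − 31 = 331 left.
November 2063 has 30 days: 331 − 30 = 301 left.
December 2063 has 31 days: 301 − 31 = 270 left.
January 2064 has 31 days: 270 − 31 = 239 left.
February 2064 has 29 days (2064 is a leap year): 239 − 29 = 210 left.
March 2064 has 31 days: 210 − 31 = 179 left.
April 2064 has 30 days: 179 − 30 = 149 left.
May 2064 has 31 days: 149 − 31 = 118 left.
June 2064 has 30 days: 118 − 30 = 88 left.
July 2064 has 31 days: 88 − 31 = 57 left.
August 2064 has 31 days: 57 − 31 = 26 left.
26 days into September 2064 → September 26, 2064.
Advancing 21 weeks (= 147 days) from September 26, 2064:
September has 30 days, so 30 − 26 = 4 days remain after September 26, 2064; 147 − 4 = 143 left.
October 2064 has 31 days: 143 − 31 = 112 left.
November 2064 has 30 days: 112 − 30 = 82 left.
December 2064 has 31 days: 82 − 31 = 51 left.
January 2065 has 31 days: 51 − 31 = 20 left.
20 days into February 2065 → February 20, 2065.
Going back 17 months from February 20, 2065:
month 2 − 17 = -15, which is month 9 of year 2063 → September 2063.
Day 20 is valid in September, giving September 20, 2063.

September 20, 2063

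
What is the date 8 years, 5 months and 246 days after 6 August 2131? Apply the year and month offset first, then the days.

September 8, 2140

Adding 8 years, 5 months and 246 days from August 6, 2131: first the month/year part, then the days.
+8 years → 2139; month 8 + 5 = 13, which is month 1 of year 2140 → January 2140.
Day 6 is valid in January, giving January 6, 2140.
Now add 246 days from January 6, 2140.
January has 31 days, so 31 − 6 = 25 days remain after January 6, 2140; 246 − 25 = 221 left.
February 2140 has 29 days (2140 is a leap year): 221 − 29 = 192 left.
March 2140 has 31 days: 192 − 31 = 161 left.
April 2140 has 30 days: 161 − 30 = 131 left.
May 2140 has 31 days: 131 − 31 = 100 left.
June 2140 has 30 days: 100 − 30 = 70 left.
July 2140 has 31 days: 70 − 31 = 39 left.
August 2140 has 31 days: 39 − 31 = 8 left.
8 days into September 2140 → September 8, 2140.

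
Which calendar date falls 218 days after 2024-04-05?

Advancing 218 days from April 5, 2024.
April has 30 days, so 30 − 5 = 25 days remain after April 5, 2024; 218 − 25 = 193 left.
May 2024 has 31 days: 193 − 31 = 162 left.
June 2024 has 30 days: 162 − 30 = 132 left.
July 2024 has 31 days: 132 − 31 = 101 left.
August 2024 has 31 days: 101 − 31 = 70 left.
September 2024 has 30 days: 70 − 30 = 40 left.
October 2024 has 31 days: 40 − 31 = 9 left.
9 days into November 2024 → November 9, 2024.

November 9, 2024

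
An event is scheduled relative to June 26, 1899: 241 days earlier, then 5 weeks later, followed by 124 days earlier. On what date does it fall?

July 31, 1898

Subtracting 241 days from June 26, 1899:
Going back 26 days from June 26, 1899 reaches the end of the previous month; 241 − 26 = 215 left.
May 1899 has 31 days: 215 − 31 = 184 left.
April 1899 has 30 days: 184 − 30 = 154 left.
March 1899 has 31 days: 154 − 31 = 123 left.
February 1899 has 28 days (1899 is not a leap year): 123 − 28 = 95 left.
January 1899 has 31 days: 95 − 31 = 64 left.
December 1898 has 31 days: 64 − 31 = 33 left.
November 1898 has 30 days: 33 − 30 = 3 left.
October 1898 has 31 days; 31 − 3 = 28 → October 28, 1898.
Advancing 5 weeks (= 35 days) from October 28, 1898:
October has 31 days, so 31 − 28 = 3 days remain after October 28, 1898; 35 − 3 = 32 left.
November 1898 has 30 days: 32 − 30 = 2 left.
2 days into December 1898 → December 2, 1898.
Subtracting 124 days from December 2, 1898:
Going back 2 days from December 2, 1898 reaches the end of the previous month; 124 − 2 = 122 left.
November 1898 has 30 days: 122 − 30 = 92 left.
October 1898 has 31 days: 92 − 31 = 61 left.
September 1898 has 30 days: 61 − 30 = 31 left.
August 1898 has 31 days: 31 − 31 = 0 left.
July 1898 has 31 days; 31 − 0 = 31 → July 31, 1898.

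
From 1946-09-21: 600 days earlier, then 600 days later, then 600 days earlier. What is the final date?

Counting back 600 days from September 21, 1946:
Going back 21 days from September 21, 1946 reaches the end of the previous month; 600 − 21 = 579 left.
August 1946 has 31 days: 579 − 31 = 548 left.
July 1946 has 31 days: 548 − 31 = 517 left.
June 1946 has 30 days: 517 − 30 = 487 left.
May 1946 has 31 days: 487 − 31 = 456 left.
April 1946 has 30 days: 456 − 30 = 426 left.
March 1946 has 31 days: 426 − 31 = 395 left.
February 1946 has 28 days (1946 is not a leap year): 395 − 28 = 367 left.
January 1946 has 31 days: 367 − 31 = 336 left.
December 1945 has 31 days: 336 − 31 = 305 left.
November 1945 has 30 days: 305 − 30 = 275 left.
October 1945 has 31 days: 275 − 31 = 244 left.
September 1945 has 30 days: 244 − 30 = 214 left.
August 1945 has 31 days: 214 − 31 = 183 left.
July 1945 has 31 days: 183 − 31 = 152 left.
June 1945 has 30 days: 152 − 30 = 122 left.
May 1945 has 31 days: 122 − 31 = 91 left.
April 1945 has 30 days: 91 − 30 = 61 left.
March 1945 has 31 days: 61 − 31 = 30 left.
February 1945 has 28 days (1945 is not a leap year): 30 − 28 = 2 left.
January 1945 has 31 days; 31 − 2 = 29 → January 29, 1945.
Adding 600 days from January 29, 1945:
January has 31 days, so 31 − 29 = 2 days remain after January 29, 1945; 600 − 2 = 598 left.
February 1945 has 28 days (1945 is not a leap year): 598 − 28 = 570 left.
March 1945 has 31 days: 570 − 31 = 539 left.
April 1945 has 30 days: 539 − 30 = 509 left.
May 1945 has 31 days: 509 − 31 = 478 left.
June 1945 has 30 days: 478 − 30 = 448 left.
July 1945 has 31 days: 448 − 31 = 417 left.
August 1945 has 31 days: 417 − 31 = 386 left.
September 1945 has 30 days: 386 − 30 = 356 left.
October 1945 has 31 days: 356 − 31 = 325 left.
November 1945 has 30 days: 325 − 30 = 295 left.
December 1945 has 31 days: 295 − 31 = 264 left.
January 1946 has 31 days: 264 − 31 = 233 left.
February 1946 has 28 days (1946 is not a leap year): 233 − 28 = 205 left.
March 1946 has 31 days: 205 − 31 = 174 left.
April 1946 has 30 days: 174 − 30 = 144 left.
May 1946 has 31 days: 144 − 31 = 113 left.
June 1946 has 30 days: 113 − 30 = 83 left.
July 1946 has 31 days: 83 − 31 = 52 left.
August 1946 has 31 days: 52 − 31 = 21 left.
21 days into September 1946 → September 21, 1946.
Going back 600 days from September 21, 1946:
Going back 21 days from September 21, 1946 reaches the end of the previous month; 600 − 21 = 579 left.
August 1946 has 31 days: 579 − 31 = 548 left.
July 1946 has 31 days: 548 − 31 = 517 left.
June 1946 has 30 days: 517 − 30 = 487 left.
May 1946 has 31 days: 487 − 31 = 456 left.
April 1946 has 30 days: 456 − 30 = 426 left.
March 1946 has 31 days: 426 − 31 = 395 left.
February 1946 has 28 days (1946 is not a leap year): 395 − 28 = 367 left.
January 1946 has 31 days: 367 − 31 = 336 left.
December 1945 has 31 days: 336 − 31 = 305 left.
November 1945 has 30 days: 305 − 30 = 275 left.
October 1945 has 31 days: 275 − 31 = 244 left.
September 1945 has 30 days: 244 − 30 = 214 left.
August 1945 has 31 days: 214 − 31 = 183 left.
July 1945 has 31 days: 183 − 31 = 152 left.
June 1945 has 30 days: 152 − 30 = 122 left.
May 1945 has 31 days: 122 − 31 = 91 left.
April 1945 has 30 days: 91 − 30 = 61 left.
March 1945 has 31 days: 61 − 31 = 30 left.
February 1945 has 28 days (1945 is not a leap year): 30 − 28 = 2 left.
January 1945 has 31 days; 31 − 2 = 29 → January 29, 1945.

January 29, 1945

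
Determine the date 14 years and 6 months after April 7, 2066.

October 7, 2080

Advancing 14 years and 6 months from April 7, 2066.
+14 years → 2080; month 4 + 6 = 10 → October 2080.
Day 7 is valid in October, giving October 7, 2080.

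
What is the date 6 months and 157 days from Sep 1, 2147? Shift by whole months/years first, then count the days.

Counting forward 6 months and 157 days from September 1, 2147: first the month/year part, then the days.
month 9 + 6 = 15, which is month 3 of year 2148 → March 2148.
Day 1 is valid in March, giving March 1, 2148.
Now add 157 days from March 1, 2148.
March has 31 days, so 31 − 1 = 30 days remain after March 1, 2148; 157 − 30 = 127 left.
April 2148 has 30 days: 127 − 30 = 97 left.
May 2148 has 31 days: 97 − 31 = 66 left.
June 2148 has 30 days: 66 − 30 = 36 left.
July 2148 has 31 days: 36 − 31 = 5 left.
5 days into August 2148 → August 5, 2148.

August 5, 2148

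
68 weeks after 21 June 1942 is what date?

October 10, 1943

Adding 68 weeks = 476 days from June 21, 1942.
June has 30 days, so 30 − 21 = 9 days remain after June 21, 1942; 476 − 9 = 467 left.
July 1942 has 31 days: 467 − 31 = 436 left.
August 1942 has 31 days: 436 − 31 = 405 left.
September 1942 has 30 days: 405 − 30 = 375 left.
October 1942 has 31 days: 375 − 31 = 344 left.
November 1942 has 30 days: 344 − 30 = 314 left.
December 1942 has 31 days: 314 − 31 = 283 left.
January 1943 has 31 days: 283 − 31 = 252 left.
February 1943 has 28 days (1943 is not a leap year): 252 − 28 = 224 left.
March 1943 has 31 days: 224 − 31 = 193 left.
April 1943 has 30 days: 193 − 30 = 163 left.
May 1943 has 31 days: 163 − 31 = 132 left.
June 1943 has 30 days: 132 − 30 = 102 left.
July 1943 has 31 days: 102 − 31 = 71 left.
August 1943 has 31 days: 71 − 31 = 40 left.
September 1943 has 30 days: 40 − 30 = 10 left.
10 days into October 1943 → October 10, 1943.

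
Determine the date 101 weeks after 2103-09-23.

August 30, 2105

Advancing 101 weeks = 707 days from September 23, 2103.
September has 30 days, so 30 − 23 = 7 days remain after September 23, 2103; 707 − 7 = 700 left.
October 2103 has 31 days: 700 − 31 = 669 left.
November 2103 has 30 days: 669 − 30 = 639 left.
December 2103 has 31 days: 639 − 31 = 608 left.
January 2104 has 31 days: 608 − 31 = 577 left.
February 2104 has 29 days (2104 is a leap year): 577 − 29 = 548 left.
March 2104 has 31 days: 548 − 31 = 517 left.
April 2104 has 30 days: 517 − 30 = 487 left.
May 2104 has 31 days: 487 − 31 = 456 left.
June 2104 has 30 days: 456 − 30 = 426 left.
July 2104 has 31 days: 426 − 31 = 395 left.
August 2104 has 31 days: 395 − 31 = 364 left.
September 2104 has 30 days: 364 − 30 = 334 left.
October 2104 has 31 days: 334 − 31 = 303 left.
November 2104 has 30 days: 303 − 30 = 273 left.
December 2104 has 31 days: 273 − 31 = 242 left.
January 2105 has 31 days: 242 − 31 = 211 left.
February 2105 has 28 days (2105 is not a leap year): 211 − 28 = 183 left.
March 2105 has 31 days: 183 − 31 = 152 left.
April 2105 has 30 days: 152 − 30 = 122 left.
May 2105 has 31 days: 122 − 31 = 91 left.
June 2105 has 30 days: 91 − 30 = 61 left.
July 2105 has 31 days: 61 − 31 = 30 left.
30 days into August 2105 → August 30, 2105.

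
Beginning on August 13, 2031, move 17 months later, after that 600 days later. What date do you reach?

Adding 17 months from August 13, 2031:
month 8 + 17 = 25, which is month 1 of year 2033 → January 2033.
Day 13 is valid in January, giving January 13, 2033.
Advancing 600 days from January 13, 2033:
January has 31 days, so 31 − 13 = 18 days remain after January 13, 2033; 600 − 18 = 582 left.
February 2033 has 28 days (2033 is not a leap year): 582 − 28 = 554 left.
March 2033 has 31 days: 554 − 31 = 523 left.
April 2033 has 30 days: 523 − 30 = 493 left.
May 2033 has 31 days: 493 − 31 = 462 left.
June 2033 has 30 days: 462 − 30 = 432 left.
July 2033 has 31 days: 432 − 31 = 401 left.
August 2033 has 31 days: 401 − 31 = 370 left.
September 2033 has 30 days: 370 − 30 = 340 left.
October 2033 has 31 days: 340 − 31 = 309 left.
November 2033 has 30 days: 309 − 30 = 279 left.
December 2033 has 31 days: 279 − 31 = 248 left.
January 2034 has 31 days: 248 − 31 = 217 left.
February 2034 has 28 days (2034 is not a leap year): 217 − 28 = 189 left.
March 2034 has 31 days: 189 − 31 = 158 left.
April 2034 has 30 days: 158 − 30 = 128 left.
May 2034 has 31 days: 128 − 31 = 97 left.
June 2034 has 30 days: 97 − 30 = 67 left.
July 2034 has 31 days: 67 − 31 = 36 left.
August 2034 has 31 days: 36 − 31 = 5 left.
5 days into September 2034 → September 5, 2034.

September 5, 2034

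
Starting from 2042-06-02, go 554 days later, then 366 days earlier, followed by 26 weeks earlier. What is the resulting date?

Counting forward 554 days from June 2, 2042:
June has 30 days, so 30 − 2 = 28 days remain after June 2, 2042; 554 − 28 = 526 left.
July 2042 has 31 days: 526 − 31 = 495 left.
August 2042 has 31 days: 495 − 31 = 464 left.
September 2042 has 30 days: 464 − 30 = 434 left.
October 2042 has 31 days: 434 − 31 = 403 left.
November 2042 has 30 days: 403 − 30 = 373 left.
December 2042 has 31 days: 373 − 31 = 342 left.
January 2043 has 31 days: 342 − 31 = 311 left.
February 2043 has 28 days (2043 is not a leap year): 311 − 28 = 283 left.
March 2043 has 31 days: 283 − 31 = 252 left.
April 2043 has 30 days: 252 − 30 = 222 left.
May 2043 has 31 days: 222 − 31 = 191 left.
June 2043 has 30 days: 191 − 30 = 161 left.
July 2043 has 31 days: 161 − 31 = 130 left.
August 2043 has 31 days: 130 − 31 = 99 left.
September 2043 has 30 days: 99 − 30 = 69 left.
October 2043 has 31 days: 69 − 31 = 38 left.
November 2043 has 30 days: 38 − 30 = 8 left.
8 days into December 2043 → December 8, 2043.
Going back 366 days from December 8, 2043:
Going back 8 days from December 8, 2043 reaches the end of the previous month; 366 − 8 = 358 left.
November 2043 has 30 days: 358 − 30 = 328 left.
October 2043 has 31 days: 328 − 31 = 297 left.
September 2043 has 30 days: 297 − 30 = 267 left.
August 2043 has 31 days: 267 − 31 = 236 left.
July 2043 has 31 days: 236 − 31 = 205 left.
June 2043 has 30 days: 205 − 30 = 175 left.
May 2043 has 31 days: 175 − 31 = 144 left.
April 2043 has 30 days: 144 − 30 = 114 left.
March 2043 has 31 days: 114 − 31 = 83 left.
February 2043 has 28 days (2043 is not a leap year): 83 − 28 = 55 left.
January 2043 has 31 days: 55 − 31 = 24 left.
December 2042 has 31 days; 31 − 24 = 7 → December 7, 2042.
Going back 26 weeks (= 182 days) from December 7, 2042:
Going back 7 days from December 7, 2042 reaches the end of the previous month; 182 − 7 = 175 left.
November 2042 has 30 days: 175 − 30 = 145 left.
October 2042 has 31 days: 145 − 31 = 114 left.
September 2042 has 30 days: 114 − 30 = 84 left.
August 2042 has 31 days: 84 − 31 = 53 left.
July 2042 has 31 days: 53 − 31 = 22 left.
June 2042 has 30 days; 30 − 22 = 8 → June 8, 2042.

June 8, 2042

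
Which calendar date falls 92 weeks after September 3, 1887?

Advancing 92 weeks = 644 days from September 3, 1887.
September has 30 days, so 30 − 3 = 27 days remain after September 3, 1887; 644 − 27 = 617 left.
October 1887 has 31 days: 617 − 31 = 586 left.
November 1887 has 30 days: 586 − 30 = 556 left.
December 1887 has 31 days: 556 − 31 = 525 left.
January 1888 has 31 days: 525 − 31 = 494 left.
February 1888 has 29 days (1888 is a leap year): 494 − 29 = 465 left.
March 1888 has 31 days: 465 − 31 = 434 left.
April 1888 has 30 days: 434 − 30 = 404 left.
May 1888 has 31 days: 404 − 31 = 373 left.
June 1888 has 30 days: 373 − 30 = 343 left.
July 1888 has 31 days: 343 − 31 = 312 left.
August 1888 has 31 days: 312 − 31 = 281 left.
September 1888 has 30 days: 281 − 30 = 251 left.
October 1888 has 31 days: 251 − 31 = 220 left.
November 1888 has 30 days: 220 − 30 = 190 left.
December 1888 has 31 days: 190 − 31 = 159 left.
January 1889 has 31 days: 159 − 31 = 128 left.
February 1889 has 28 days (1889 is not a leap year): 128 − 28 = 100 left.
March 1889 has 31 days: 100 − 31 = 69 left.
April 1889 has 30 days: 69 − 30 = 39 left.
May 1889 has 31 days: 39 − 31 = 8 left.
8 days into June 1889 → June 8, 1889.

June 8, 1889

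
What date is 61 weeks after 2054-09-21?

Adding 61 weeks = 427 days from September 21, 2054.
September has 30 days, so 30 − 21 = 9 days remain after September 21, 2054; 427 − 9 = 418 left.
October 2054 has 31 days: 418 − 31 = 387 left.
November 2054 has 30 days: 387 − 30 = 357 left.
December 2054 has 31 days: 357 − 31 = 326 left.
January 2055 has 31 days: 326 − 31 = 295 left.
February 2055 has 28 days (2055 is not a leap year): 295 − 28 = 267 left.
March 2055 has 31 days: 267 − 31 = 236 left.
April 2055 has 30 days: 236 − 30 = 206 left.
May 2055 has 31 days: 206 − 31 = 175 left.
June 2055 has 30 days: 175 − 30 = 145 left.
July 2055 has 31 days: 145 − 31 = 114 left.
August 2055 has 31 days: 114 − 31 = 83 left.
September 2055 has 30 days: 83 − 30 = 53 left.
October 2055 has 31 days: 53 − 31 = 22 left.
22 days into November 2055 → November 22, 2055.

November 22, 2055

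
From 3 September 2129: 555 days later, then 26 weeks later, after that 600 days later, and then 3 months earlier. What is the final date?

February 2, 2133

Advancing 555 days from September 3, 2129:
September has 30 days, so 30 − 3 = 27 days remain after September 3, 2129; 555 − 27 = 528 left.
October 2129 has 31 days: 528 − 31 = 497 left.
November 2129 has 30 days: 497 − 30 = 467 left.
December 2129 has 31 days: 467 − 31 = 436 left.
January 2130 has 31 days: 436 − 31 = 405 left.
February 2130 has 28 days (2130 is not a leap year): 405 − 28 = 377 left.
March 2130 has 31 days: 377 − 31 = 346 left.
April 2130 has 30 days: 346 − 30 = 316 left.
May 2130 has 31 days: 316 − 31 = 285 left.
June 2130 has 30 days: 285 − 30 = 255 left.
July 2130 has 31 days: 255 − 31 = 224 left.
August 2130 has 31 days: 224 − 31 = 193 left.
September 2130 has 30 days: 193 − 30 = 163 left.
October 2130 has 31 days: 163 − 31 = 132 left.
November 2130 has 30 days: 132 − 30 = 102 left.
December 2130 has 31 days: 102 − 31 = 71 left.
January 2131 has 31 days: 71 − 31 = 40 left.
February 2131 has 28 days (2131 is not a leap year): 40 − 28 = 12 left.
12 days into March 2131 → March 12, 2131.
Counting forward 26 weeks (= 182 days) from March 12, 2131:
March has 31 days, so 31 − 12 = 19 days remain after March 12, 2131; 182 − 19 = 163 left.
April 2131 has 30 days: 163 − 30 = 133 left.
May 2131 has 31 days: 133 − 31 = 102 left.
June 2131 has 30 days: 102 − 30 = 72 left.
July 2131 has 31 days: 72 − 31 = 41 left.
August 2131 has 31 days: 41 − 31 = 10 left.
10 days into September 2131 → September 10, 2131.
Counting forward 600 days from September 10, 2131:
September has 30 days, so 30 − 10 = 20 days remain after September 10, 2131; 600 − 20 = 580 left.
October 2131 has 31 days: 580 − 31 = 549 left.
November 2131 has 30 days: 549 − 30 = 519 left.
December 2131 has 31 days: 519 − 31 = 488 left.
January 2132 has 31 days: 488 − 31 = 457 left.
February 2132 has 29 days (2132 is a leap year): 457 − 29 = 428 left.
March 2132 has 31 days: 428 − 31 = 397 left.
April 2132 has 30 days: 397 − 30 = 367 left.
May 2132 has 31 days: 367 − 31 = 336 left.
June 2132 has 30 days: 336 − 30 = 306 left.
July 2132 has 31 days: 306 − 31 = 275 left.
August 2132 has 31 days: 275 − 31 = 244 left.
September 2132 has 30 days: 244 − 30 = 214 left.
October 2132 has 31 days: 214 − 31 = 183 left.
November 2132 has 30 days: 183 − 30 = 153 left.
December 2132 has 31 days: 153 − 31 = 122 left.
January 2133 has 31 days: 122 − 31 = 91 left.
February 2133 has 28 days (2133 is not a leap year): 91 − 28 = 63 left.
March 2133 has 31 days: 63 − 31 = 32 left.
April 2133 has 30 days: 32 − 30 = 2 left.
2 days into May 2133 → May 2, 2133.
Going back 3 months from May 2, 2133:
month 5 − 3 = 2 → February 2133.
Day 2 is valid in February, giving February 2, 2133.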